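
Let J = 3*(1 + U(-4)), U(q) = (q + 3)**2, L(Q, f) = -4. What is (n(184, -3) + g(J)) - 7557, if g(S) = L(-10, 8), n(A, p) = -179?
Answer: -7740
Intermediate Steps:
U(q) = (3 + q)**2
J = 6 (J = 3*(1 + (3 - 4)**2) = 3*(1 + (-1)**2) = 3*(1 + 1) = 3*2 = 6)
g(S) = -4
(n(184, -3) + g(J)) - 7557 = (-179 - 4) - 7557 = -183 - 7557 = -7740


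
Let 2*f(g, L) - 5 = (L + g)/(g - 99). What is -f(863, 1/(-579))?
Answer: -338932/110589 ≈ -3.0648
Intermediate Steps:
f(g, L) = 5/2 + (L + g)/(2*(-99 + g)) (f(g, L) = 5/2 + ((L + g)/(g - 99))/2 = 5/2 + ((L + g)/(-99 + g))/2 = 5/2 + (L + g)/(2*(-99 + g)))
-f(863, 1/(-579)) = -(-495 + 1/(-579) + 6*863)/(2*(-99 + 863)) = -(-495 - 1/579 + 5178)/(2*764) = -2711456/(2*764*579) = -1*338932/110589 = -338932/110589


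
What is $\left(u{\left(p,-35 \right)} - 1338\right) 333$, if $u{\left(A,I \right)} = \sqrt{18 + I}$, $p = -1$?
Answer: $-445554 + 333 i \sqrt{17} \approx -4.4555 \cdot 10^{5} + 1373.0 i$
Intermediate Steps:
$\left(u{\left(p,-35 \right)} - 1338\right) 333 = \left(\sqrt{18 - 35} - 1338\right) 333 = \left(\sqrt{-17} - 1338\right) 333 = \left(i \sqrt{17} - 1338\right) 333 = \left(-1338 + i \sqrt{17}\right) 333 = -445554 + 333 i \sqrt{17}$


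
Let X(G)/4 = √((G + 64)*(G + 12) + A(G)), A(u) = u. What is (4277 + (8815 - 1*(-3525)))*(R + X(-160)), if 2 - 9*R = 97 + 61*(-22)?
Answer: 6907133/3 + 265872*√878 ≈ 1.0180e+7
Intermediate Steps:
R = 1247/9 (R = 2/9 - (97 + 61*(-22))/9 = 2/9 - (97 - 1342)/9 = 2/9 - ⅑*(-1245) = 2/9 + 415/3 = 1247/9 ≈ 138.56)
X(G) = 4*√(G + (12 + G)*(64 + G)) (X(G) = 4*√((G + 64)*(G + 12) + G) = 4*√((64 + G)*(12 + G) + G) = 4*√((12 + G)*(64 + G) + G) = 4*√(G + (12 + G)*(64 + G)))
(4277 + (8815 - 1*(-3525)))*(R + X(-160)) = (4277 + (8815 - 1*(-3525)))*(1247/9 + 4*√(768 + (-160)² + 77*(-160))) = (4277 + (8815 + 3525))*(1247/9 + 4*√(768 + 25600 - 12320)) = (4277 + 12340)*(1247/9 + 4*√14048) = 16617*(1247/9 + 4*(4*√878)) = 16617*(1247/9 + 16*√878) = 6907133/3 + 265872*√878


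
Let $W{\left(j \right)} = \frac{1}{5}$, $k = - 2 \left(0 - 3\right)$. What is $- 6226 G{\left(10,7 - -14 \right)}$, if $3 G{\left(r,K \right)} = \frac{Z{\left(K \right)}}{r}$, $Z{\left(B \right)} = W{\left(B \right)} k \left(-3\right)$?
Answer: $\frac{18678}{25} \approx 747.12$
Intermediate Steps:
$k = 6$ ($k = \left(-2\right) \left(-3\right) = 6$)
$W{\left(j \right)} = \frac{1}{5}$
$Z{\left(B \right)} = - \frac{18}{5}$ ($Z{\left(B \right)} = \frac{1}{5} \cdot 6 \left(-3\right) = \frac{6}{5} \left(-3\right) = - \frac{18}{5}$)
$G{\left(r,K \right)} = - \frac{6}{5 r}$ ($G{\left(r,K \right)} = \frac{\left(- \frac{18}{5}\right) \frac{1}{r}}{3} = - \frac{6}{5 r}$)
$- 6226 G{\left(10,7 - -14 \right)} = - 6226 \left(- \frac{6}{5 \cdot 10}\right) = - 6226 \left(\left(- \frac{6}{5}\right) \frac{1}{10}\right) = \left(-6226\right) \left(- \frac{3}{25}\right) = \frac{18678}{25}$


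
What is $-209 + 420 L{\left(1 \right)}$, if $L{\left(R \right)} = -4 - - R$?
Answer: $-1469$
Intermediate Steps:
$L{\left(R \right)} = -4 + R$
$-209 + 420 L{\left(1 \right)} = -209 + 420 \left(-4 + 1\right) = -209 + 420 \left(-3\right) = -209 - 1260 = -1469$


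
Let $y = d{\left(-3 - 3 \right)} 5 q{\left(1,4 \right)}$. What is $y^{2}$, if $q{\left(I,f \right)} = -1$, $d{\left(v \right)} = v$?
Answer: $900$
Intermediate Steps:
$y = 30$ ($y = \left(-3 - 3\right) 5 \left(-1\right) = \left(-6\right) 5 \left(-1\right) = \left(-30\right) \left(-1\right) = 30$)
$y^{2} = 30^{2} = 900$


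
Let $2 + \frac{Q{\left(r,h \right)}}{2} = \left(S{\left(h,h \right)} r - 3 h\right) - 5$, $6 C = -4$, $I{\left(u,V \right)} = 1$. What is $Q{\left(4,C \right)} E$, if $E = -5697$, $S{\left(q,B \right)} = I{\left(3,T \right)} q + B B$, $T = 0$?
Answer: $67098$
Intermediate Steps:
$S{\left(q,B \right)} = q + B^{2}$ ($S{\left(q,B \right)} = 1 q + B B = q + B^{2}$)
$C = - \frac{2}{3}$ ($C = \frac{1}{6} \left(-4\right) = - \frac{2}{3} \approx -0.66667$)
$Q{\left(r,h \right)} = -14 - 6 h + 2 r \left(h + h^{2}\right)$ ($Q{\left(r,h \right)} = -4 + 2 \left(\left(\left(h + h^{2}\right) r - 3 h\right) - 5\right) = -4 + 2 \left(\left(r \left(h + h^{2}\right) - 3 h\right) - 5\right) = -4 + 2 \left(\left(- 3 h + r \left(h + h^{2}\right)\right) - 5\right) = -4 + 2 \left(-5 - 3 h + r \left(h + h^{2}\right)\right) = -4 - \left(10 + 6 h - 2 r \left(h + h^{2}\right)\right) = -14 - 6 h + 2 r \left(h + h^{2}\right)$)
$Q{\left(4,C \right)} E = \left(-14 - -4 + 2 \left(- \frac{2}{3}\right) 4 \left(1 - \frac{2}{3}\right)\right) \left(-5697\right) = \left(-14 + 4 + 2 \left(- \frac{2}{3}\right) 4 \cdot \frac{1}{3}\right) \left(-5697\right) = \left(-14 + 4 - \frac{16}{9}\right) \left(-5697\right) = \left(- \frac{106}{9}\right) \left(-5697\right) = 67098$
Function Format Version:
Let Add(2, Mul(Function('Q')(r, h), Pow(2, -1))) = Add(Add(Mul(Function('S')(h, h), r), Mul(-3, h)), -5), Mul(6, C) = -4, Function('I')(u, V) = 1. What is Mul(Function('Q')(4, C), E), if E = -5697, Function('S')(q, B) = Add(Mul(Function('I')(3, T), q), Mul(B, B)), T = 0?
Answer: 67098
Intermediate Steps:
Function('S')(q, B) = Add(q, Pow(B, 2)) (Function('S')(q, B) = Add(Mul(1, q), Mul(B, B)) = Add(q, Pow(B, 2)))
C = Rational(-2, 3) (C = Mul(Rational(1, 6), -4) = Rational(-2, 3) ≈ -0.66667)
Function('Q')(r, h) = Add(-14, Mul(-6, h), Mul(2, r, Add(h, Pow(h, 2)))) (Function('Q')(r, h) = Add(-4, Mul(2, Add(Add(Mul(Add(h, Pow(h, 2)), r), Mul(-3, h)), -5))) = Add(-4, Mul(2, Add(Add(Mul(r, Add(h, Pow(h, 2))), Mul(-3, h)), -5))) = Add(-4, Mul(2, Add(Add(Mul(-3, h), Mul(r, Add(h, Pow(h, 2)))), -5))) = Add(-4, Mul(2, Add(-5, Mul(-3, h), Mul(r, Add(h, Pow(h, 2)))))) = Add(-4, Add(-10, Mul(-6, h), Mul(2, r, Add(h, Pow(h, 2))))) = Add(-14, Mul(-6, h), Mul(2, r, Add(h, Pow(h, 2)))))
Mul(Function('Q')(4, C), E) = Mul(Add(-14, Mul(-6, Rational(-2, 3)), Mul(2, Rational(-2, 3), 4, Add(1, Rational(-2, 3)))), -5697) = Mul(Add(-14, 4, Mul(2, Rational(-2, 3), 4, Rational(1, 3))), -5697) = Mul(Add(-14, 4, Rational(-16, 9)), -5697) = Mul(Rational(-106, 9), -5697) = 67098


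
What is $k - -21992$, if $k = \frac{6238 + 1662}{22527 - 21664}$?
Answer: $\frac{18986996}{863} \approx 22001.0$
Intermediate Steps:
$k = \frac{7900}{863} \approx 9.1541$
$k - -21992 = \frac{7900}{863} - -21992 = \frac{7900}{863} + 21992 = \frac{18986996}{863}$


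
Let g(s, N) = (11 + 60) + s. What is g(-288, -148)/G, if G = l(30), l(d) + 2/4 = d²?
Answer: -62/257 ≈ -0.24125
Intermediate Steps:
l(d) = -½ + d²
G = 1799/2 (G = -½ + 30² = -½ + 900 = 1799/2 ≈ 899.50)
g(s, N) = 71 + s
g(-288, -148)/G = (71 - 288)/(1799/2) = -217*2/1799 = -62/257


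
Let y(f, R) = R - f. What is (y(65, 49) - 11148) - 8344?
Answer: -19508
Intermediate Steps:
(y(65, 49) - 11148) - 8344 = ((49 - 1*65) - 11148) - 8344 = ((49 - 65) - 11148) - 8344 = (-16 - 11148) - 8344 = -11164 - 8344 = -19508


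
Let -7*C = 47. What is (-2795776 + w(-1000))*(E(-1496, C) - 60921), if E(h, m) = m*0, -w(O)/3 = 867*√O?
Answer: 170321469696 + 1584555210*I*√10 ≈ 1.7032e+11 + 5.0108e+9*I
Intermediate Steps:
C = -47/7 (C = -⅐*47 = -47/7 ≈ -6.7143)
w(O) = -2601*√O
E(h, m) = 0
(-2795776 + w(-1000))*(E(-1496, C) - 60921) = (-2795776 - 26010*I*√10)*(0 - 60921) = (-2795776 - 26010*I*√10)*(-60921) = 170321469696 + 1584555210*I*√10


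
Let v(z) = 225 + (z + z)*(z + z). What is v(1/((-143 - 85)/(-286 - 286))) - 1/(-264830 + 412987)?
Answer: 120425117648/481362093 ≈ 250.18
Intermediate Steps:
v(z) = 225 + 4*z**2 (v(z) = 225 + (2*z)*(2*z) = 225 + 4*z**2)
v(1/((-143 - 85)/(-286 - 286))) - 1/(-264830 + 412987) = (225 + 4*(1/((-143 - 85)/(-286 - 286)))**2) - 1/(-264830 + 412987) = (225 + 4*(1/(-228/(-572)))**2) - 1/148157 = (225 + 4*(1/(-228*(-1/572)))**2) - 1*1/148157 = (225 + 4*(1/(57/143))**2) - 1/148157 = (225 + 4*(143/57)**2) - 1/148157 = (225 + 4*(20449/3249)) - 1/148157 = (225 + 81796/3249) - 1/148157 = 812821/3249 - 1/148157 = 120425117648/481362093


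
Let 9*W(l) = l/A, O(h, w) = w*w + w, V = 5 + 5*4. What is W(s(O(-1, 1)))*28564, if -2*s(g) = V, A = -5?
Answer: 71410/9 ≈ 7934.4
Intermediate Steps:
V = 25 (V = 5 + 20 = 25)
O(h, w) = w + w² (O(h, w) = w² + w = w + w²)
s(g) = -25/2 (s(g) = -½*25 = -25/2)
W(l) = -l/45 (W(l) = (l/(-5))/9 = (l*(-⅕))/9 = (-l/5)/9 = -l/45)
W(s(O(-1, 1)))*28564 = -1/45*(-25/2)*28564 = (5/18)*28564 = 71410/9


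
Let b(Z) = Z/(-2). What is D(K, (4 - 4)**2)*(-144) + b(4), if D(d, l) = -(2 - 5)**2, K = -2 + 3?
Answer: 1294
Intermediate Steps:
K = 1
D(d, l) = -9 (D(d, l) = -1*(-3)**2 = -1*9 = -9)
b(Z) = -Z/2 (b(Z) = Z*(-1/2) = -Z/2)
D(K, (4 - 4)**2)*(-144) + b(4) = -9*(-144) - 1/2*4 = 1296 - 2 = 1294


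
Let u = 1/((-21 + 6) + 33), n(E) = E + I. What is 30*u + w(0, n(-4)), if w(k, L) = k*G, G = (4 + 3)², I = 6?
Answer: 5/3 ≈ 1.6667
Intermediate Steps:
n(E) = 6 + E (n(E) = E + 6 = 6 + E)
G = 49 (G = 7² = 49)
w(k, L) = 49*k (w(k, L) = k*49 = 49*k)
u = 1/18 (u = 1/(-15 + 33) = 1/18 ≈ 0.055556)
30*u + w(0, n(-4)) = 30*(1/18) + 49*0 = 5/3 + 0 = 5/3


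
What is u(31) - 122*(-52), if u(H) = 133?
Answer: 6477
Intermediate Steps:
u(31) - 122*(-52) = 133 - 122*(-52) = 133 + 6344 = 6477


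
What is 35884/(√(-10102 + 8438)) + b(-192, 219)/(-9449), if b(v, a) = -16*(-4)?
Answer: -64/9449 - 8971*I*√26/52 ≈ -0.0067732 - 879.68*I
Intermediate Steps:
b(v, a) = 64
35884/(√(-10102 + 8438)) + b(-192, 219)/(-9449) = 35884/(√(-10102 + 8438)) + 64/(-9449) = 35884/(√(-1664)) + 64*(-1/9449) = 35884/((8*I*√26)) - 64/9449 = 35884*(-I*√26/208) - 64/9449 = -8971*I*√26/52 - 64/9449 = -64/9449 - 8971*I*√26/52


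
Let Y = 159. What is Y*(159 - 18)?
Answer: 22419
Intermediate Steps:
Y*(159 - 18) = 159*(159 - 18) = 159*141 = 22419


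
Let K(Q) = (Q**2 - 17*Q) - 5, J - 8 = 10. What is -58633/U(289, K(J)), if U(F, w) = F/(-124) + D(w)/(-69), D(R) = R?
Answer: 501663948/21553 ≈ 23276.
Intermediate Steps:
J = 18 (J = 8 + 10 = 18)
K(Q) = -5 + Q**2 - 17*Q
U(F, w) = -w/69 - F/124 (U(F, w) = F/(-124) + w/(-69) = F*(-1/124) + w*(-1/69) = -F/124 - w/69 = -w/69 - F/124)
-58633/U(289, K(J)) = -58633/(-(-5 + 18**2 - 17*18)/69 - 1/124*289) = -58633/(-(-5 + 324 - 306)/69 - 289/124) = -58633/(-1/69*13 - 289/124) = -58633/(-13/69 - 289/124) = -58633/(-21553/8556) = -58633*(-8556/21553) = 501663948/21553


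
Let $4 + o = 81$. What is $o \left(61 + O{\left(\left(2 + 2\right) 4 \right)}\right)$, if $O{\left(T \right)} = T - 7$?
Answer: $5390$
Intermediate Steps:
$o = 77$ ($o = -4 + 81 = 77$)
$O{\left(T \right)} = -7 + T$ ($O{\left(T \right)} = T - 7 = -7 + T$)
$o \left(61 + O{\left(\left(2 + 2\right) 4 \right)}\right) = 77 \left(61 - \left(7 - \left(2 + 2\right) 4\right)\right) = 77 \left(61 + \left(-7 + 4 \cdot 4\right)\right) = 77 \left(61 + \left(-7 + 16\right)\right) = 77 \left(61 + 9\right) = 77 \cdot 70 = 5390$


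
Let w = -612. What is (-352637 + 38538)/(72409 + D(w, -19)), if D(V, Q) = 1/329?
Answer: -103338571/23822562 ≈ -4.3378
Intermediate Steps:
D(V, Q) = 1/329
(-352637 + 38538)/(72409 + D(w, -19)) = (-352637 + 38538)/(72409 + 1/329) = -314099/23822562/329 = -314099*329/23822562 = -103338571/23822562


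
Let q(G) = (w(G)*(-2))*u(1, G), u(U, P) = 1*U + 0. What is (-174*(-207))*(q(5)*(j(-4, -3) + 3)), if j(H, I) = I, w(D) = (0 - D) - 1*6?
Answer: 0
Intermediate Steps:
w(D) = -6 - D (w(D) = -D - 6 = -6 - D)
u(U, P) = U (u(U, P) = U + 0 = U)
q(G) = 12 + 2*G (q(G) = ((-6 - G)*(-2))*1 = (12 + 2*G)*1 = 12 + 2*G)
(-174*(-207))*(q(5)*(j(-4, -3) + 3)) = (-174*(-207))*((12 + 2*5)*(-3 + 3)) = 36018*((12 + 10)*0) = 36018*(22*0) = 36018*0 = 0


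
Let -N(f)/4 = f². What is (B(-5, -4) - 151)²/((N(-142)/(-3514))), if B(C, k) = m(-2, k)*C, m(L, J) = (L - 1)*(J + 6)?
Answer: 25724237/40328 ≈ 637.88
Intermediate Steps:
m(L, J) = (-1 + L)*(6 + J)
B(C, k) = C*(-18 - 3*k) (B(C, k) = (-6 - k + 6*(-2) + k*(-2))*C = (-6 - k - 12 - 2*k)*C = (-18 - 3*k)*C = C*(-18 - 3*k))
N(f) = -4*f²
(B(-5, -4) - 151)²/((N(-142)/(-3514))) = (-3*(-5)*(6 - 4) - 151)²/((-4*(-142)²/(-3514))) = (-3*(-5)*2 - 151)²/((-4*20164*(-1/3514))) = (30 - 151)²/((-80656*(-1/3514))) = (-121)²/(40328/1757) = 14641*(1757/40328) = 25724237/40328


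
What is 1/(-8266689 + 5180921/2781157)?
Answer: -2781157/22990954798252 ≈ -1.2097e-7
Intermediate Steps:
1/(-8266689 + 5180921/2781157) = 1/(-22990954798252/2781157) = -2781157/22990954798252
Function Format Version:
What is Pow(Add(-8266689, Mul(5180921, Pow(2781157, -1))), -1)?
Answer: Rational(-2781157, 22990954798252) ≈ -1.2097e-7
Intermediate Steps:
Pow(Add(-8266689, Mul(5180921, Pow(2781157, -1))), -1) = Pow(Add(-8266689, Mul(5180921, Rational(1, 2781157))), -1) = Pow(Add(-8266689, Rational(5180921, 2781157)), -1) = Pow(Rational(-22990954798252, 2781157), -1) = Rational(-2781157, 22990954798252)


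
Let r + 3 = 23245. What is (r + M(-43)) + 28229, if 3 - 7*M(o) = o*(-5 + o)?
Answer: 358236/7 ≈ 51177.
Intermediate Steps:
r = 23242 (r = -3 + 23245 = 23242)
M(o) = 3/7 - o*(-5 + o)/7
(r + M(-43)) + 28229 = (23242 + (3/7 - ⅐*(-43)² + (5/7)*(-43))) + 28229 = (23242 + (3/7 - ⅐*1849 - 215/7)) + 28229 = (23242 + (3/7 - 1849/7 - 215/7)) + 28229 = (23242 - 2061/7) + 28229 = 160633/7 + 28229 = 358236/7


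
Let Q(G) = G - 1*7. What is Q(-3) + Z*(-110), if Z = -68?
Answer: 7470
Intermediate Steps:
Q(G) = -7 + G (Q(G) = G - 7 = -7 + G)
Q(-3) + Z*(-110) = (-7 - 3) - 68*(-110) = -10 + 7480 = 7470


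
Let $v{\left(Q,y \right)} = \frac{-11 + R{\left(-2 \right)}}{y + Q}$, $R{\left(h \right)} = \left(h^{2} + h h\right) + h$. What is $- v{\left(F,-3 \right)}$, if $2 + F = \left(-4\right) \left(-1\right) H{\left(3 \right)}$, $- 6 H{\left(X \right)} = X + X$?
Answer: $- \frac{5}{9} \approx -0.55556$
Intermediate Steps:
$H{\left(X \right)} = - \frac{X}{3}$ ($H{\left(X \right)} = - \frac{X + X}{6} = - \frac{2 X}{6} = - \frac{X}{3}$)
$R{\left(h \right)} = h + 2 h^{2}$ ($R{\left(h \right)} = \left(h^{2} + h^{2}\right) + h = 2 h^{2} + h = h + 2 h^{2}$)
$F = -6$ ($F = -2 + \left(-4\right) \left(-1\right) \left(\left(- \frac{1}{3}\right) 3\right) = -2 + 4 \left(-1\right) = -2 - 4 = -6$)
$v{\left(Q,y \right)} = - \frac{5}{Q + y}$ ($v{\left(Q,y \right)} = \frac{-11 - 2 \left(1 + 2 \left(-2\right)\right)}{y + Q} = \frac{-11 - 2 \left(1 - 4\right)}{Q + y} = \frac{-11 - -6}{Q + y} = \frac{-11 + 6}{Q + y} = - \frac{5}{Q + y}$)
$- v{\left(F,-3 \right)} = - \frac{-5}{-6 - 3} = - \frac{-5}{-9} = - \frac{\left(-5\right) \left(-1\right)}{9} = \left(-1\right) \frac{5}{9} = - \frac{5}{9}$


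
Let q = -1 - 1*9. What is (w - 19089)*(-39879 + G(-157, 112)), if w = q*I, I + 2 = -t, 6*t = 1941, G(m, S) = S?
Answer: 629670678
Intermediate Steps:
q = -10 (q = -1 - 9 = -10)
t = 647/2 (t = (⅙)*1941 = 647/2 ≈ 323.50)
I = -651/2 (I = -2 - 1*647/2 = -2 - 647/2 = -651/2 ≈ -325.50)
w = 3255 (w = -10*(-651/2) = 3255)
(w - 19089)*(-39879 + G(-157, 112)) = (3255 - 19089)*(-39879 + 112) = -15834*(-39767) = 629670678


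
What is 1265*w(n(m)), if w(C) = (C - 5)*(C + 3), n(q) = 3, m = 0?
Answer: -15180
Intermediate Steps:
w(C) = (-5 + C)*(3 + C)
1265*w(n(m)) = 1265*(-15 + 3² - 2*3) = 1265*(-15 + 9 - 6) = 1265*(-12) = -15180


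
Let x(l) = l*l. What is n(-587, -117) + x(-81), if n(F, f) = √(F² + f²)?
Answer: 6561 + √358258 ≈ 7159.5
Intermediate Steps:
x(l) = l²
n(-587, -117) + x(-81) = √((-587)² + (-117)²) + (-81)² = √(344569 + 13689) + 6561 = √358258 + 6561 = 6561 + √358258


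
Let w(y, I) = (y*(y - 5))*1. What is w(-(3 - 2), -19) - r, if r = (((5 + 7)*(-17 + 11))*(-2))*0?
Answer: 6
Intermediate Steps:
w(y, I) = y*(-5 + y) (w(y, I) = (y*(-5 + y))*1 = y*(-5 + y))
r = 0 (r = ((12*(-6))*(-2))*0 = -72*(-2)*0 = 144*0 = 0)
w(-(3 - 2), -19) - r = (-(3 - 2))*(-5 - (3 - 2)) - 1*0 = (-1*1)*(-5 - 1*1) + 0 = -(-5 - 1) + 0 = -1*(-6) + 0 = 6 + 0 = 6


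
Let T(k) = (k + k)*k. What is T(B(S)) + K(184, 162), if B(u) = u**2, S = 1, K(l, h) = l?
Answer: 186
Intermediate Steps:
T(k) = 2*k**2 (T(k) = (2*k)*k = 2*k**2)
T(B(S)) + K(184, 162) = 2*(1**2)**2 + 184 = 2*1**2 + 184 = 2*1 + 184 = 2 + 184 = 186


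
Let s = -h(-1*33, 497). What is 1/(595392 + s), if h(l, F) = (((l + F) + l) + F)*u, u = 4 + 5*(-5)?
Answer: 1/614880 ≈ 1.6263e-6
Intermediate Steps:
u = -21 (u = 4 - 25 = -21)
h(l, F) = -42*F - 42*l (h(l, F) = (((l + F) + l) + F)*(-21) = (((F + l) + l) + F)*(-21) = ((F + 2*l) + F)*(-21) = (2*F + 2*l)*(-21) = -42*F - 42*l)
s = 19488 (s = -(-42*497 - (-42)*33) = -(-20874 - 42*(-33)) = -(-20874 + 1386) = -1*(-19488) = 19488)
1/(595392 + s) = 1/(595392 + 19488) = 1/614880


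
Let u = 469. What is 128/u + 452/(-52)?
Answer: -51333/6097 ≈ -8.4194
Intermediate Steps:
128/u + 452/(-52) = 128/469 + 452/(-52) = 128*(1/469) + 452*(-1/52) = 128/469 - 113/13 = -51333/6097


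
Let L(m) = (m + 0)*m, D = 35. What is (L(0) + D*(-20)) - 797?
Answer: -1497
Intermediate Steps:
L(m) = m² (L(m) = m*m = m²)
(L(0) + D*(-20)) - 797 = (0² + 35*(-20)) - 797 = (0 - 700) - 797 = -700 - 797 = -1497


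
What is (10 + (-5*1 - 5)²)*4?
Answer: 440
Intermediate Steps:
(10 + (-5*1 - 5)²)*4 = (10 + (-5 - 5)²)*4 = (10 + (-10)²)*4 = (10 + 100)*4 = 110*4 = 440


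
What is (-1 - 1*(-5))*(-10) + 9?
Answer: -31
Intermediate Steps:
(-1 - 1*(-5))*(-10) + 9 = (-1 + 5)*(-10) + 9 = 4*(-10) + 9 = -40 + 9 = -31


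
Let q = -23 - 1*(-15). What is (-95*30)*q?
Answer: 22800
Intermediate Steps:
q = -8 (q = -23 + 15 = -8)
(-95*30)*q = -95*30*(-8) = -2850*(-8) = 22800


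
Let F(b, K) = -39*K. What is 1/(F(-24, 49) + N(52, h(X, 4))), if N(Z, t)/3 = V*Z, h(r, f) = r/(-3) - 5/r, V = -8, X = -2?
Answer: -1/3159 ≈ -0.00031656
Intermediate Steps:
h(r, f) = -5/r - r/3 (h(r, f) = r*(-1/3) - 5/r = -r/3 - 5/r = -5/r - r/3)
N(Z, t) = -24*Z (N(Z, t) = 3*(-8*Z) = -24*Z)
1/(F(-24, 49) + N(52, h(X, 4))) = 1/(-39*49 - 24*52) = 1/(-1911 - 1248) = 1/(-3159) = -1/3159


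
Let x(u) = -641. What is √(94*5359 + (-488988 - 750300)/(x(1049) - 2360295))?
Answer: √43873321849028581/295117 ≈ 709.75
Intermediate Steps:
√(94*5359 + (-488988 - 750300)/(x(1049) - 2360295)) = √(94*5359 + (-488988 - 750300)/(-641 - 2360295)) = √(503746 - 1239288/(-2360936)) = √(503746 - 1239288*(-1/2360936)) = √(503746 + 154911/295117) = √(148664163193/295117) = √43873321849028581/295117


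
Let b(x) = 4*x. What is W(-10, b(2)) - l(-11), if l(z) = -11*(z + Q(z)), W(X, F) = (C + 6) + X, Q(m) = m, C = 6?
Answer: -240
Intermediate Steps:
W(X, F) = 12 + X (W(X, F) = (6 + 6) + X = 12 + X)
l(z) = -22*z (l(z) = -11*(z + z) = -22*z)
W(-10, b(2)) - l(-11) = (12 - 10) - (-22)*(-11) = 2 - 1*242 = 2 - 242 = -240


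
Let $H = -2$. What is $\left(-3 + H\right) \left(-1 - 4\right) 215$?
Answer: $5375$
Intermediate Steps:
$\left(-3 + H\right) \left(-1 - 4\right) 215 = \left(-3 - 2\right) \left(-1 - 4\right) 215 = \left(-5\right) \left(-5\right) 215 = 25 \cdot 215 = 5375$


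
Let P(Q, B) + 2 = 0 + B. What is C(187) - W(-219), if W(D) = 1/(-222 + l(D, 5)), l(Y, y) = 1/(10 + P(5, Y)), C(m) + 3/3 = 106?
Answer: 4918726/46843 ≈ 105.00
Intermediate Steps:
P(Q, B) = -2 + B (P(Q, B) = -2 + (0 + B) = -2 + B)
C(m) = 105 (C(m) = -1 + 106 = 105)
l(Y, y) = 1/(8 + Y) (l(Y, y) = 1/(10 + (-2 + Y)) = 1/(8 + Y))
W(D) = 1/(-222 + 1/(8 + D))
C(187) - W(-219) = 105 - (-8 - 1*(-219))/(1775 + 222*(-219)) = 105 - (-8 + 219)/(1775 - 48618) = 105 - 211/(-46843) = 105 - (-1)*211/46843 = 105 - 1*(-211/46843) = 105 + 211/46843 = 4918726/46843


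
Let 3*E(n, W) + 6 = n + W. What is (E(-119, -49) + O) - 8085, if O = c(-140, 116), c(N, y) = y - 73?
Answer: -8100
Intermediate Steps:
c(N, y) = -73 + y
O = 43 (O = -73 + 116 = 43)
E(n, W) = -2 + W/3 + n/3 (E(n, W) = -2 + (n + W)/3 = -2 + (W + n)/3 = -2 + (W/3 + n/3) = -2 + W/3 + n/3)
(E(-119, -49) + O) - 8085 = ((-2 + (⅓)*(-49) + (⅓)*(-119)) + 43) - 8085 = ((-2 - 49/3 - 119/3) + 43) - 8085 = (-58 + 43) - 8085 = -15 - 8085 = -8100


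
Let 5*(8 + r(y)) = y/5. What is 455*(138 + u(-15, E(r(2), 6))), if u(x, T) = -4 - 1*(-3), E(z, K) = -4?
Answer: 62335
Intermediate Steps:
r(y) = -8 + y/25 (r(y) = -8 + (y/5)/5 = -8 + y/25)
u(x, T) = -1 (u(x, T) = -4 + 3 = -1)
455*(138 + u(-15, E(r(2), 6))) = 455*(138 - 1) = 455*137 = 62335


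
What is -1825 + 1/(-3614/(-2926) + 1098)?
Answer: -2934928862/1608181 ≈ -1825.0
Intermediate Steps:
-1825 + 1/(-3614/(-2926) + 1098) = -1825 + 1/(-3614*(-1/2926) + 1098) = -1825 + 1/(1807/1463 + 1098) = -1825 + 1/(1608181/1463) = -1825 + 1463/1608181 = -2934928862/1608181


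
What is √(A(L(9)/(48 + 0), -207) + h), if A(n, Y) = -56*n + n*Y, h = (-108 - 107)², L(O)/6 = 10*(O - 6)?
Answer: √180955/2 ≈ 212.69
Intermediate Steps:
L(O) = -360 + 60*O (L(O) = 6*(10*(O - 6)) = 6*(10*(-6 + O)) = 6*(-60 + 10*O) = -360 + 60*O)
h = 46225 (h = (-215)² = 46225)
A(n, Y) = -56*n + Y*n
√(A(L(9)/(48 + 0), -207) + h) = √(((-360 + 60*9)/(48 + 0))*(-56 - 207) + 46225) = √(((-360 + 540)/48)*(-263) + 46225) = √((180*(1/48))*(-263) + 46225) = √((15/4)*(-263) + 46225) = √(-3945/4 + 46225) = √(180955/4) = √180955/2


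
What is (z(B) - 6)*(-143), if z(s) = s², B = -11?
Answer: -16445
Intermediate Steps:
(z(B) - 6)*(-143) = ((-11)² - 6)*(-143) = (121 - 6)*(-143) = 115*(-143) = -16445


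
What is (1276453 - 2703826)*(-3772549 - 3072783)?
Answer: 9770842072836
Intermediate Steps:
(1276453 - 2703826)*(-3772549 - 3072783) = -1427373*(-6845332) = 9770842072836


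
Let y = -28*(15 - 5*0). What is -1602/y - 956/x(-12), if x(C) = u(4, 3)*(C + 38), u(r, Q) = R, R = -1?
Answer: 36931/910 ≈ 40.583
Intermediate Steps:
u(r, Q) = -1
y = -420 (y = -28*(15 + 0) = -28*15 = -420)
x(C) = -38 - C (x(C) = -(C + 38) = -(38 + C) = -38 - C)
-1602/y - 956/x(-12) = -1602/(-420) - 956/(-38 - 1*(-12)) = -1602*(-1/420) - 956/(-38 + 12) = 267/70 - 956/(-26) = 267/70 - 956*(-1/26) = 267/70 + 478/13 = 36931/910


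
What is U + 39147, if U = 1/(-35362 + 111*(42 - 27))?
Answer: 1319136458/33697 ≈ 39147.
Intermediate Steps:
U = -1/33697 (U = 1/(-35362 + 111*15) = 1/(-35362 + 1665) = 1/(-33697) = -1/33697 ≈ -2.9676e-5)
U + 39147 = -1/33697 + 39147 = 1319136458/33697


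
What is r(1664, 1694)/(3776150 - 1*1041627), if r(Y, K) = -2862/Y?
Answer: -1431/2275123136 ≈ -6.2898e-7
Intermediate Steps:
r(1664, 1694)/(3776150 - 1*1041627) = (-2862/1664)/(3776150 - 1*1041627) = (-2862*1/1664)/(3776150 - 1041627) = -1431/832/2734523 = -1431/832*1/2734523 = -1431/2275123136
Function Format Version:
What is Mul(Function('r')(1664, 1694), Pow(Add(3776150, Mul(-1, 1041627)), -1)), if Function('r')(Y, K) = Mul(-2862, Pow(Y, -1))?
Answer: Rational(-1431, 2275123136) ≈ -6.2898e-7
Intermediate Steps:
Mul(Function('r')(1664, 1694), Pow(Add(3776150, Mul(-1, 1041627)), -1)) = Mul(Mul(-2862, Pow(1664, -1)), Pow(Add(3776150, Mul(-1, 1041627)), -1)) = Mul(Mul(-2862, Rational(1, 1664)), Pow(Add(3776150, -1041627), -1)) = Mul(Rational(-1431, 832), Pow(2734523, -1)) = Mul(Rational(-1431, 832), Rational(1, 2734523)) = Rational(-1431, 2275123136)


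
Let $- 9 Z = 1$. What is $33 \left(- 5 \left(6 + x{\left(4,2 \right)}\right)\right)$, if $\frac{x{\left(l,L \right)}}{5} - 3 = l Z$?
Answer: $- \frac{9295}{3} \approx -3098.3$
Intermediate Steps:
$Z = - \frac{1}{9}$ ($Z = \left(- \frac{1}{9}\right) 1 = - \frac{1}{9} \approx -0.11111$)
$x{\left(l,L \right)} = 15 - \frac{5 l}{9}$ ($x{\left(l,L \right)} = 15 + 5 l \left(- \frac{1}{9}\right) = 15 + 5 \left(- \frac{l}{9}\right) = 15 - \frac{5 l}{9}$)
$33 \left(- 5 \left(6 + x{\left(4,2 \right)}\right)\right) = 33 \left(- 5 \left(6 + \left(15 - \frac{20}{9}\right)\right)\right) = 33 \left(- 5 \left(6 + \frac{115}{9}\right)\right) = 33 \left(\left(-5\right) \frac{169}{9}\right) = 33 \left(- \frac{845}{9}\right) = - \frac{9295}{3}$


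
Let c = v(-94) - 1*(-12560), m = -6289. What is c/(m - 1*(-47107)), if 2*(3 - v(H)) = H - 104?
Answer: 6331/20409 ≈ 0.31021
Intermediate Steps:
v(H) = 55 - H/2 (v(H) = 3 - (H - 104)/2 = 3 - (-104 + H)/2 = 3 + (52 - H/2) = 55 - H/2)
c = 12662 (c = (55 - 1/2*(-94)) - 1*(-12560) = (55 + 47) + 12560 = 102 + 12560 = 12662)
c/(m - 1*(-47107)) = 12662/(-6289 - 1*(-47107)) = 12662/(-6289 + 47107) = 12662/40818 = 12662*(1/40818) = 6331/20409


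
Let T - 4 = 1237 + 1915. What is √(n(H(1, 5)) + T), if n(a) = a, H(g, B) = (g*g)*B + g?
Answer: √3162 ≈ 56.232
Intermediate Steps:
H(g, B) = g + B*g² (H(g, B) = g²*B + g = B*g² + g = g + B*g²)
T = 3156 (T = 4 + (1237 + 1915) = 4 + 3152 = 3156)
√(n(H(1, 5)) + T) = √(1*(1 + 5*1) + 3156) = √(1*(1 + 5) + 3156) = √(1*6 + 3156) = √(6 + 3156) = √3162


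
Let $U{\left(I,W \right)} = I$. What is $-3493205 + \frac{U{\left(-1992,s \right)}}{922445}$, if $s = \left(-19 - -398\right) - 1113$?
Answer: $- \frac{3222289488217}{922445} \approx -3.4932 \cdot 10^{6}$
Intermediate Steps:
$s = -734$ ($s = \left(-19 + 398\right) - 1113 = 379 - 1113 = -734$)
$-3493205 + \frac{U{\left(-1992,s \right)}}{922445} = -3493205 - \frac{1992}{922445} = - \frac{3222289488217}{922445}$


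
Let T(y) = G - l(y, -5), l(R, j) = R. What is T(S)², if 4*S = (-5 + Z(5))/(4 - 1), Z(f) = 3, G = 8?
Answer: 2401/36 ≈ 66.694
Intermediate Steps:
S = -⅙ (S = ((-5 + 3)/(4 - 1))/4 = (-2/3)/4 = (-2*⅓)/4 = (¼)*(-⅔) = -⅙ ≈ -0.16667)
T(y) = 8 - y
T(S)² = (8 - 1*(-⅙))² = (8 + ⅙)² = (49/6)² = 2401/36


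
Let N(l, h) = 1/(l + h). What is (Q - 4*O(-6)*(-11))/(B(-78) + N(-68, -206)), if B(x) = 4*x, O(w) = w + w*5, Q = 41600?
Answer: -10964384/85489 ≈ -128.25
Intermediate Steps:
N(l, h) = 1/(h + l)
O(w) = 6*w (O(w) = w + 5*w = 6*w)
(Q - 4*O(-6)*(-11))/(B(-78) + N(-68, -206)) = (41600 - 24*(-6)*(-11))/(4*(-78) + 1/(-206 - 68)) = (41600 - 4*(-36)*(-11))/(-312 + 1/(-274)) = (41600 + 144*(-11))/(-312 - 1/274) = (41600 - 1584)/(-85489/274) = 40016*(-274/85489) = -10964384/85489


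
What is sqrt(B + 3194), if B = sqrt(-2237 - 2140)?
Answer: sqrt(3194 + I*sqrt(4377)) ≈ 56.518 + 0.5853*I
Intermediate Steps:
B = I*sqrt(4377) (B = sqrt(-4377) = I*sqrt(4377) ≈ 66.159*I)
sqrt(B + 3194) = sqrt(I*sqrt(4377) + 3194) = sqrt(3194 + I*sqrt(4377))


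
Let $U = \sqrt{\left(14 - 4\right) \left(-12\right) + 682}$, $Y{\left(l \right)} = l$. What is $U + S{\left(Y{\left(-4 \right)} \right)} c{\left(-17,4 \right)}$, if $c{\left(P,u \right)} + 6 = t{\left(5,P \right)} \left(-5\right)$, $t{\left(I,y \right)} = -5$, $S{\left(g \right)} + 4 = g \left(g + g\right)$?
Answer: $532 + \sqrt{562} \approx 555.71$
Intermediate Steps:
$S{\left(g \right)} = -4 + 2 g^{2}$ ($S{\left(g \right)} = -4 + g \left(g + g\right) = -4 + g 2 g = -4 + 2 g^{2}$)
$U = \sqrt{562}$ ($U = \sqrt{10 \left(-12\right) + 682} = \sqrt{-120 + 682} = \sqrt{562} \approx 23.707$)
$c{\left(P,u \right)} = 19$ ($c{\left(P,u \right)} = -6 - -25 = -6 + 25 = 19$)
$U + S{\left(Y{\left(-4 \right)} \right)} c{\left(-17,4 \right)} = \sqrt{562} + \left(-4 + 2 \left(-4\right)^{2}\right) 19 = \sqrt{562} + \left(-4 + 2 \cdot 16\right) 19 = \sqrt{562} + \left(-4 + 32\right) 19 = \sqrt{562} + 28 \cdot 19 = \sqrt{562} + 532 = 532 + \sqrt{562}$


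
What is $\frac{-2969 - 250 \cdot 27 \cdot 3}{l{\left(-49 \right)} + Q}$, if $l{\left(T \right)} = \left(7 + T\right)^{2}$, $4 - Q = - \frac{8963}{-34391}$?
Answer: $- \frac{798524629}{60794325} \approx -13.135$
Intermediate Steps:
$Q = \frac{128601}{34391}$ ($Q = 4 - - \frac{8963}{-34391} = 4 - \left(-8963\right) \left(- \frac{1}{34391}\right) = 4 - \frac{8963}{34391} = \frac{128601}{34391} \approx 3.7394$)
$\frac{-2969 - 250 \cdot 27 \cdot 3}{l{\left(-49 \right)} + Q} = \frac{-2969 - 250 \cdot 27 \cdot 3}{\left(7 - 49\right)^{2} + \frac{128601}{34391}} = \frac{-2969 - 20250}{\left(-42\right)^{2} + \frac{128601}{34391}} = \frac{-2969 - 20250}{1764 + \frac{128601}{34391}} = - \frac{23219}{\frac{60794325}{34391}} = \left(-23219\right) \frac{34391}{60794325} = - \frac{798524629}{60794325}$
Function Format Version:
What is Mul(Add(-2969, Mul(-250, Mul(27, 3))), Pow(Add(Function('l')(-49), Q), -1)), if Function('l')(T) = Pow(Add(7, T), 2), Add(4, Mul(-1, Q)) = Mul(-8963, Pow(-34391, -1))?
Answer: Rational(-798524629, 60794325) ≈ -13.135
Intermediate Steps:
Q = Rational(128601, 34391) (Q = Add(4, Mul(-1, Mul(-8963, Pow(-34391, -1)))) = Add(4, Mul(-1, Mul(-8963, Rational(-1, 34391)))) = Add(4, Mul(-1, Rational(8963, 34391))) = Add(4, Rational(-8963, 34391)) = Rational(128601, 34391) ≈ 3.7394)
Mul(Add(-2969, Mul(-250, Mul(27, 3))), Pow(Add(Function('l')(-49), Q), -1)) = Mul(Add(-2969, Mul(-250, Mul(27, 3))), Pow(Add(Pow(Add(7, -49), 2), Rational(128601, 34391)), -1)) = Mul(Add(-2969, Mul(-250, 81)), Pow(Add(Pow(-42, 2), Rational(128601, 34391)), -1)) = Mul(Add(-2969, -20250), Pow(Add(1764, Rational(128601, 34391)), -1)) = Mul(-23219, Pow(Rational(60794325, 34391), -1)) = Mul(-23219, Rational(34391, 60794325)) = Rational(-798524629, 60794325)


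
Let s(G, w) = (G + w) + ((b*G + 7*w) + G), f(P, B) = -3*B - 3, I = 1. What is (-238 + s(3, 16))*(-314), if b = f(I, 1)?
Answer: 38308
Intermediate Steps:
f(P, B) = -3 - 3*B
b = -6 (b = -3 - 3*1 = -3 - 3 = -6)
s(G, w) = -4*G + 8*w (s(G, w) = (G + w) + ((-6*G + 7*w) + G) = (G + w) + (-5*G + 7*w) = -4*G + 8*w)
(-238 + s(3, 16))*(-314) = (-238 + (-4*3 + 8*16))*(-314) = (-238 + (-12 + 128))*(-314) = (-238 + 116)*(-314) = -122*(-314) = 38308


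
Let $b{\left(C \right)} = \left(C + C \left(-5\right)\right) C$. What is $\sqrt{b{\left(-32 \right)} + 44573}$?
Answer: $\sqrt{40477} \approx 201.19$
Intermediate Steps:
$b{\left(C \right)} = - 4 C^{2}$ ($b{\left(C \right)} = \left(C - 5 C\right) C = - 4 C C = - 4 C^{2}$)
$\sqrt{b{\left(-32 \right)} + 44573} = \sqrt{- 4 \left(-32\right)^{2} + 44573} = \sqrt{\left(-4\right) 1024 + 44573} = \sqrt{-4096 + 44573} = \sqrt{40477}$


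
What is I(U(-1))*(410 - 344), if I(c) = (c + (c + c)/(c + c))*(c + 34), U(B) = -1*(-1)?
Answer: 4620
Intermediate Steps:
U(B) = 1
I(c) = (1 + c)*(34 + c) (I(c) = (c + (2*c)/((2*c)))*(34 + c) = (c + (2*c)*(1/(2*c)))*(34 + c) = (c + 1)*(34 + c) = (1 + c)*(34 + c))
I(U(-1))*(410 - 344) = (34 + 1² + 35*1)*(410 - 344) = (34 + 1 + 35)*66 = 70*66 = 4620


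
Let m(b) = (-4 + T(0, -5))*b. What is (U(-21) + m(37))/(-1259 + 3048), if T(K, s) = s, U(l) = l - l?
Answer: -333/1789 ≈ -0.18614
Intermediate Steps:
U(l) = 0
m(b) = -9*b (m(b) = (-4 - 5)*b = -9*b)
(U(-21) + m(37))/(-1259 + 3048) = (0 - 9*37)/(-1259 + 3048) = (0 - 333)/1789 = -333*1/1789 = -333/1789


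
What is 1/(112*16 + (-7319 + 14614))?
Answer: 1/9087 ≈ 0.00011005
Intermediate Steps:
1/(112*16 + (-7319 + 14614)) = 1/(1792 + 7295) = 1/9087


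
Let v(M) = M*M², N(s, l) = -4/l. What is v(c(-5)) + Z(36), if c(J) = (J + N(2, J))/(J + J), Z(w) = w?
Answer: 4509261/125000 ≈ 36.074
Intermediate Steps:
c(J) = (J - 4/J)/(2*J) (c(J) = (J - 4/J)/(J + J) = (J - 4/J)/((2*J)) = (J - 4/J)*(1/(2*J)) = (J - 4/J)/(2*J))
v(M) = M³
v(c(-5)) + Z(36) = (½ - 2/(-5)²)³ + 36 = (½ - 2*1/25)³ + 36 = (½ - 2/25)³ + 36 = (21/50)³ + 36 = 9261/125000 + 36 = 4509261/125000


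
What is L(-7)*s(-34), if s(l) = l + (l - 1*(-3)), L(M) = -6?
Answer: 390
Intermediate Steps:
s(l) = 3 + 2*l (s(l) = l + (l + 3) = l + (3 + l) = 3 + 2*l)
L(-7)*s(-34) = -6*(3 + 2*(-34)) = -6*(3 - 68) = -6*(-65) = 390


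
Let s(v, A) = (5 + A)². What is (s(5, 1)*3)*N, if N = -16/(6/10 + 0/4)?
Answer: -2880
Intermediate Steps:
N = -80/3 (N = -16/(6*(⅒) + 0*(¼)) = -16/(⅗ + 0) = -16/⅗ = -16*5/3 = -80/3 ≈ -26.667)
(s(5, 1)*3)*N = ((5 + 1)²*3)*(-80/3) = (6²*3)*(-80/3) = (36*3)*(-80/3) = 108*(-80/3) = -2880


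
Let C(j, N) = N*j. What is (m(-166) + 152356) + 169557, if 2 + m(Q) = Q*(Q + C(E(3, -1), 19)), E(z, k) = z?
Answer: 340005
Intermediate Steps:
m(Q) = -2 + Q*(57 + Q) (m(Q) = -2 + Q*(Q + 19*3) = -2 + Q*(Q + 57) = -2 + Q*(57 + Q))
(m(-166) + 152356) + 169557 = ((-2 + (-166)² + 57*(-166)) + 152356) + 169557 = ((-2 + 27556 - 9462) + 152356) + 169557 = (18092 + 152356) + 169557 = 170448 + 169557 = 340005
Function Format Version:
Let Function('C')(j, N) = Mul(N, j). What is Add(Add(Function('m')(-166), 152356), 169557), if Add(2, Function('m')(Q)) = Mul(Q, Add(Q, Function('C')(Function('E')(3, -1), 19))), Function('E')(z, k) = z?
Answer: 340005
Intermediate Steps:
Function('m')(Q) = Add(-2, Mul(Q, Add(57, Q))) (Function('m')(Q) = Add(-2, Mul(Q, Add(Q, Mul(19, 3)))) = Add(-2, Mul(Q, Add(Q, 57))) = Add(-2, Mul(Q, Add(57, Q))))
Add(Add(Function('m')(-166), 152356), 169557) = Add(Add(Add(-2, Pow(-166, 2), Mul(57, -166)), 152356), 169557) = Add(Add(Add(-2, 27556, -9462), 152356), 169557) = Add(Add(18092, 152356), 169557) = Add(170448, 169557) = 340005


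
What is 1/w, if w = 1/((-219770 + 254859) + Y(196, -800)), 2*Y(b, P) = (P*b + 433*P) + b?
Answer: -216413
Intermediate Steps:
Y(b, P) = b/2 + 433*P/2 + P*b/2 (Y(b, P) = ((P*b + 433*P) + b)/2 = ((433*P + P*b) + b)/2 = (b + 433*P + P*b)/2 = b/2 + 433*P/2 + P*b/2)
w = -1/216413 (w = 1/((-219770 + 254859) + ((½)*196 + (433/2)*(-800) + (½)*(-800)*196)) = 1/(35089 + (98 - 173200 - 78400)) = 1/(35089 - 251502) = 1/(-216413) = -1/216413 ≈ -4.6208e-6)
1/w = 1/(-1/216413) = -216413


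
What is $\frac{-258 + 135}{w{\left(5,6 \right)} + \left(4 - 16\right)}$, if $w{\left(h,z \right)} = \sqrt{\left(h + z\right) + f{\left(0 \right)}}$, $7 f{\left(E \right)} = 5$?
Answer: $\frac{5166}{463} + \frac{123 \sqrt{574}}{926} \approx 14.34$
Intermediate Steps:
$f{\left(E \right)} = \frac{5}{7}$ ($f{\left(E \right)} = \frac{1}{7} \cdot 5 = \frac{5}{7}$)
$w{\left(h,z \right)} = \sqrt{\frac{5}{7} + h + z}$ ($w{\left(h,z \right)} = \sqrt{\left(h + z\right) + \frac{5}{7}} = \sqrt{\frac{5}{7} + h + z}$)
$\frac{-258 + 135}{w{\left(5,6 \right)} + \left(4 - 16\right)} = \frac{-258 + 135}{\frac{\sqrt{35 + 49 \cdot 5 + 49 \cdot 6}}{7} + \left(4 - 16\right)} = - \frac{123}{\frac{\sqrt{35 + 245 + 294}}{7} + \left(4 - 16\right)} = - \frac{123}{\frac{\sqrt{574}}{7} - 12} = - \frac{123}{-12 + \frac{\sqrt{574}}{7}}$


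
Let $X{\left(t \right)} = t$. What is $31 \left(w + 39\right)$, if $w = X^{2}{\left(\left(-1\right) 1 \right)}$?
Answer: $1240$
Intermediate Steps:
$w = 1$ ($w = \left(\left(-1\right) 1\right)^{2} = \left(-1\right)^{2} = 1$)
$31 \left(w + 39\right) = 31 \left(1 + 39\right) = 31 \cdot 40 = 1240$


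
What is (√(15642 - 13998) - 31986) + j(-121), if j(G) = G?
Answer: -32107 + 2*√411 ≈ -32066.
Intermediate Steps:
(√(15642 - 13998) - 31986) + j(-121) = (√(15642 - 13998) - 31986) - 121 = (√1644 - 31986) - 121 = (2*√411 - 31986) - 121 = (-31986 + 2*√411) - 121 = -32107 + 2*√411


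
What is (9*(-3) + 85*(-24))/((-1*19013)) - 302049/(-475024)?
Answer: 611339295/821057392 ≈ 0.74458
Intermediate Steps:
(9*(-3) + 85*(-24))/((-1*19013)) - 302049/(-475024) = (-27 - 2040)/(-19013) - 302049*(-1/475024) = -2067*(-1/19013) + 27459/43184 = 2067/19013 + 27459/43184 = 611339295/821057392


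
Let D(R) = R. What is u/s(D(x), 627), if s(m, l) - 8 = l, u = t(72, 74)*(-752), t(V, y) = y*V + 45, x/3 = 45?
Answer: -4040496/635 ≈ -6363.0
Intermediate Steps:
x = 135 (x = 3*45 = 135)
t(V, y) = 45 + V*y (t(V, y) = V*y + 45 = 45 + V*y)
u = -4040496 (u = (45 + 72*74)*(-752) = (45 + 5328)*(-752) = 5373*(-752) = -4040496)
s(m, l) = 8 + l
u/s(D(x), 627) = -4040496/(8 + 627) = -4040496/635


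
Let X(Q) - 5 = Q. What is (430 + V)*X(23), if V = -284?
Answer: 4088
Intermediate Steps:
X(Q) = 5 + Q
(430 + V)*X(23) = (430 - 284)*(5 + 23) = 146*28 = 4088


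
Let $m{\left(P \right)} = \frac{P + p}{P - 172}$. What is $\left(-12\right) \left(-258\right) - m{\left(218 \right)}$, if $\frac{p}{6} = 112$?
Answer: $\frac{70763}{23} \approx 3076.7$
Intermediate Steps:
$p = 672$ ($p = 6 \cdot 112 = 672$)
$m{\left(P \right)} = \frac{672 + P}{-172 + P}$ ($m{\left(P \right)} = \frac{P + 672}{P - 172} = \frac{672 + P}{-172 + P}$)
$\left(-12\right) \left(-258\right) - m{\left(218 \right)} = \left(-12\right) \left(-258\right) - \frac{672 + 218}{-172 + 218} = 3096 - \frac{1}{46} \cdot 890 = 3096 - \frac{445}{23} = \frac{70763}{23}$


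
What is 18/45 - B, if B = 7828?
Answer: -39138/5 ≈ -7827.6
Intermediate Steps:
18/45 - B = 18/45 - 1*7828 = (1/45)*18 - 7828 = 2/5 - 7828 = -39138/5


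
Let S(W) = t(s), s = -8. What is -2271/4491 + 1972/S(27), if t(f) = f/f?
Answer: 2951327/1497 ≈ 1971.5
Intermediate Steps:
t(f) = 1
S(W) = 1
-2271/4491 + 1972/S(27) = -2271/4491 + 1972/1 = -2271*1/4491 + 1972*1 = -757/1497 + 1972 = 2951327/1497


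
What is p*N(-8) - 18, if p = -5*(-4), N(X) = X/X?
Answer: 2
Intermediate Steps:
N(X) = 1
p = 20
p*N(-8) - 18 = 20*1 - 18 = 20 - 18 = 2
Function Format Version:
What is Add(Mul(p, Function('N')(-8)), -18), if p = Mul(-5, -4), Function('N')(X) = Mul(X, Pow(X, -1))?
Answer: 2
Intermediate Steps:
Function('N')(X) = 1
p = 20
Add(Mul(p, Function('N')(-8)), -18) = Add(Mul(20, 1), -18) = Add(20, -18) = 2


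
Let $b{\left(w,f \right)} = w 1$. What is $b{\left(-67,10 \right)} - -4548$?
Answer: $4481$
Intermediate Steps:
$b{\left(w,f \right)} = w$
$b{\left(-67,10 \right)} - -4548 = -67 - -4548 = -67 + 4548 = 4481$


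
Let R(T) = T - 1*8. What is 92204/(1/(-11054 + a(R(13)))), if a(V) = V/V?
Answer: -1019130812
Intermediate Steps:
R(T) = -8 + T (R(T) = T - 8 = -8 + T)
a(V) = 1
92204/(1/(-11054 + a(R(13)))) = 92204/(1/(-11054 + 1)) = 92204/(1/(-11053)) = 92204/(-1/11053) = 92204*(-11053) = -1019130812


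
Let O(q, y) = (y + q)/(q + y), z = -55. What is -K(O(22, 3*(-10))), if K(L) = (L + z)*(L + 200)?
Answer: 10854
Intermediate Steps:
O(q, y) = 1 (O(q, y) = (q + y)/(q + y) = 1)
K(L) = (-55 + L)*(200 + L) (K(L) = (L - 55)*(L + 200) = (-55 + L)*(200 + L))
-K(O(22, 3*(-10))) = -(-11000 + 1² + 145*1) = -(-11000 + 1 + 145) = -1*(-10854) = 10854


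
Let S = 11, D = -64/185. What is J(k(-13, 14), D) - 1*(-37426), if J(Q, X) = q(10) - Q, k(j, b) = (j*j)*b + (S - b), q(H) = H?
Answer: 35073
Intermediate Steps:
D = -64/185 (D = -64*1/185 = -64/185 ≈ -0.34595)
k(j, b) = 11 - b + b*j² (k(j, b) = (j*j)*b + (11 - b) = j²*b + (11 - b) = b*j² + (11 - b) = 11 - b + b*j²)
J(Q, X) = 10 - Q
J(k(-13, 14), D) - 1*(-37426) = (10 - (11 - 1*14 + 14*(-13)²)) - 1*(-37426) = (10 - (11 - 14 + 14*169)) + 37426 = (10 - (11 - 14 + 2366)) + 37426 = (10 - 1*2363) + 37426 = (10 - 2363) + 37426 = -2353 + 37426 = 35073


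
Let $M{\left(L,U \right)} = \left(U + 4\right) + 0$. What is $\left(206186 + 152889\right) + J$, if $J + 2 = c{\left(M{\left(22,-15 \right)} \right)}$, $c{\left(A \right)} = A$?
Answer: $359062$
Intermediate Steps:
$M{\left(L,U \right)} = 4 + U$ ($M{\left(L,U \right)} = \left(4 + U\right) + 0 = 4 + U$)
$J = -13$ ($J = -2 + \left(4 - 15\right) = -2 - 11 = -13$)
$\left(206186 + 152889\right) + J = \left(206186 + 152889\right) - 13 = 359075 - 13 = 359062$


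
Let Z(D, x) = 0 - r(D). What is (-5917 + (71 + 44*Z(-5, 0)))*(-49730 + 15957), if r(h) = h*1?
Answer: 190006898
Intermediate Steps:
r(h) = h
Z(D, x) = -D (Z(D, x) = 0 - D = -D)
(-5917 + (71 + 44*Z(-5, 0)))*(-49730 + 15957) = (-5917 + (71 + 44*(-1*(-5))))*(-49730 + 15957) = (-5917 + (71 + 44*5))*(-33773) = (-5917 + (71 + 220))*(-33773) = (-5917 + 291)*(-33773) = -5626*(-33773) = 190006898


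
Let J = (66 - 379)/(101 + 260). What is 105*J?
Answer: -32865/361 ≈ -91.039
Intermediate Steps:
J = -313/361 ≈ -0.86704
105*J = 105*(-313/361) = -32865/361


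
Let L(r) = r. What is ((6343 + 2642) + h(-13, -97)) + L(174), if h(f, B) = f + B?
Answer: 9049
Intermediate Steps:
h(f, B) = B + f
((6343 + 2642) + h(-13, -97)) + L(174) = ((6343 + 2642) + (-97 - 13)) + 174 = (8985 - 110) + 174 = 8875 + 174 = 9049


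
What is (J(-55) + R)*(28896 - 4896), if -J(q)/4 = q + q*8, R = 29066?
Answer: 745104000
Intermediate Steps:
J(q) = -36*q (J(q) = -4*(q + q*8) = -4*(q + 8*q) = -36*q)
(J(-55) + R)*(28896 - 4896) = (-36*(-55) + 29066)*(28896 - 4896) = (1980 + 29066)*24000 = 31046*24000 = 745104000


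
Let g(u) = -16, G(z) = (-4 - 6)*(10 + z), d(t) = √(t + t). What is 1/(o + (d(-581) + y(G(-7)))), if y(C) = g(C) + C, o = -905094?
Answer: -452570/409639210381 - I*√1162/819278420762 ≈ -1.1048e-6 - 4.1607e-11*I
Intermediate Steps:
d(t) = √2*√t (d(t) = √(2*t) = √2*√t)
G(z) = -100 - 10*z (G(z) = -10*(10 + z) = -100 - 10*z)
y(C) = -16 + C
1/(o + (d(-581) + y(G(-7)))) = 1/(-905094 + (√2*√(-581) + (-16 + (-100 - 10*(-7))))) = 1/(-905094 + (√2*(I*√581) + (-16 + (-100 + 70)))) = 1/(-905094 + (I*√1162 + (-16 - 30))) = 1/(-905094 + (I*√1162 - 46)) = 1/(-905094 + (-46 + I*√1162)) = 1/(-905140 + I*√1162)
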